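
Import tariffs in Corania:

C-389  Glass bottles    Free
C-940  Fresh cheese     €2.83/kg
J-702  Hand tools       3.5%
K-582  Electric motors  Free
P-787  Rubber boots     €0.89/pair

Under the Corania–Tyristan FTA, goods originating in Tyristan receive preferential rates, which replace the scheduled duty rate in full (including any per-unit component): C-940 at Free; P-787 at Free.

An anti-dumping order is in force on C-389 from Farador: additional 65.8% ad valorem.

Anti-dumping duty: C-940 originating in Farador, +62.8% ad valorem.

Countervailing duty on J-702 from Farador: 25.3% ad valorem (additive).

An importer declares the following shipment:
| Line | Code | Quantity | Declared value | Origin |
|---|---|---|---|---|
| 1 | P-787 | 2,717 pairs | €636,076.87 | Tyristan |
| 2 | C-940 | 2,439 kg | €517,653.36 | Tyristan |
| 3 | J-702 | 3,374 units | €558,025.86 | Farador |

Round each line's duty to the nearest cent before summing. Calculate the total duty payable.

€160,711.45

Line 1 (P-787, Tyristan, 2,717 pairs, €636,076.87):
Base rate for P-787 is €0.89/pair.
Origin Tyristan qualifies under the Corania–Tyristan agreement and P-787 is covered: preferential rate Free applies instead.
Duty = €636,076.87 × 0% = €0.00.
Line 2 (C-940, Tyristan, 2,439 kg, €517,653.36):
Base rate for C-940 is €2.83/kg.
Origin Tyristan qualifies under the Corania–Tyristan agreement and C-940 is covered: preferential rate Free applies instead.
The additional-duty order on C-940 targets Farador, not Tyristan; it does not apply.
Duty = €517,653.36 × 0% = €0.00.
Line 3 (J-702, Farador, 3,374 units, €558,025.86):
Base rate for J-702 is 3.5%.
Additional duty on J-702 from Farador: +25.3%. Applied ad valorem rate: 3.5% + 25.3% = 28.8%.
Duty = €558,025.86 × 28.8% = €160,711.45.
Total = €0.00 + €0.00 + €160,711.45 = €160,711.45.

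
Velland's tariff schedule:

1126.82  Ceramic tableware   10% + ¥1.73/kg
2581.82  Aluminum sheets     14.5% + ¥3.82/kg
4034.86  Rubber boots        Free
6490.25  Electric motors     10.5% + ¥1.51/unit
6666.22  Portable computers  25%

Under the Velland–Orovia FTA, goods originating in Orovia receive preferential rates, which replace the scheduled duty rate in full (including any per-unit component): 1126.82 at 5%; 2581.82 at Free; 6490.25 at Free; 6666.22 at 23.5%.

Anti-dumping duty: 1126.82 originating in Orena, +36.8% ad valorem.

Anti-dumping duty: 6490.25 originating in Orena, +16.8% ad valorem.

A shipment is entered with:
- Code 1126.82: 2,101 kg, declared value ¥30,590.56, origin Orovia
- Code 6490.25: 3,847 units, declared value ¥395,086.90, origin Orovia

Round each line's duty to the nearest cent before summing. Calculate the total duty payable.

Line 1 (1126.82, Orovia, 2,101 kg, ¥30,590.56):
Base rate for 1126.82 is 10% + ¥1.73/kg.
Origin Orovia qualifies under the Velland–Orovia agreement and 1126.82 is covered: preferential rate 5% applies instead.
The additional-duty order on 1126.82 targets Orena, not Orovia; it does not apply.
Duty = ¥30,590.56 × 5% = ¥1,529.53.
Line 2 (6490.25, Orovia, 3,847 units, ¥395,086.90):
Base rate for 6490.25 is 10.5% + ¥1.51/unit.
Origin Orovia qualifies under the Velland–Orovia agreement and 6490.25 is covered: preferential rate Free applies instead.
The additional-duty order on 6490.25 targets Orena, not Orovia; it does not apply.
Duty = ¥395,086.90 × 0% = ¥0.00.
Total = ¥1,529.53 + ¥0.00 = ¥1,529.53.

¥1,529.53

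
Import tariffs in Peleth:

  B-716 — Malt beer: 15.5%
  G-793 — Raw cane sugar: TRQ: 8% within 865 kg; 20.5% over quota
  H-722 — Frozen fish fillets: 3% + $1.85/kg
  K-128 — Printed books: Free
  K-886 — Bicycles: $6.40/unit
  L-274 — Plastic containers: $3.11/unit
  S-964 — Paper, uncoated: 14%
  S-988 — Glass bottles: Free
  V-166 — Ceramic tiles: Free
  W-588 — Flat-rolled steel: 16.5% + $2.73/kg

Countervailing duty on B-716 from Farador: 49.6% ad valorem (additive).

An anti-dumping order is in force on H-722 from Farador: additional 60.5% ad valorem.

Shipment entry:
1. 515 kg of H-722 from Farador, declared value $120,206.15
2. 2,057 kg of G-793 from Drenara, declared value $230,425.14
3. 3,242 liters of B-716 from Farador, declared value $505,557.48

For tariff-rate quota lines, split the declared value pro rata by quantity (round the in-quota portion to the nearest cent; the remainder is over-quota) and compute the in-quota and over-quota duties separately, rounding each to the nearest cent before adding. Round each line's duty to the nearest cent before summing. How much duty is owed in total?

$441,526.57

Line 1 (H-722, Farador, 515 kg, $120,206.15):
Base rate for H-722 is 3% + $1.85/kg.
Additional duty on H-722 from Farador: +60.5%. Applied ad valorem rate: 3% + 60.5% = 63.5%.
Duty = $120,206.15 × 63.5% + 515 × $1.85 = $77,283.66.
Line 2 (G-793, Drenara, 2,057 kg, $230,425.14):
Code G-793 is under a tariff-rate quota (threshold 865 kg). In-quota: 865 kg at 8%; over-quota: 1,192 kg at 20.5%.
Pro-rata value split: in-quota = $230,425.14 × 865/2,057 = $96,897.30; over-quota = $230,425.14 − $96,897.30 = $133,527.84.
In-quota duty = $96,897.30 × 8% = $7,751.78. Over-quota duty = $133,527.84 × 20.5% = $27,373.21.
Line duty = $7,751.78 + $27,373.21 = $35,124.99.
Line 3 (B-716, Farador, 3,242 liters, $505,557.48):
Base rate for B-716 is 15.5%.
Additional duty on B-716 from Farador: +49.6%. Applied ad valorem rate: 15.5% + 49.6% = 65.1%.
Duty = $505,557.48 × 65.1% = $329,117.92.
Total = $77,283.66 + $35,124.99 + $329,117.92 = $441,526.57.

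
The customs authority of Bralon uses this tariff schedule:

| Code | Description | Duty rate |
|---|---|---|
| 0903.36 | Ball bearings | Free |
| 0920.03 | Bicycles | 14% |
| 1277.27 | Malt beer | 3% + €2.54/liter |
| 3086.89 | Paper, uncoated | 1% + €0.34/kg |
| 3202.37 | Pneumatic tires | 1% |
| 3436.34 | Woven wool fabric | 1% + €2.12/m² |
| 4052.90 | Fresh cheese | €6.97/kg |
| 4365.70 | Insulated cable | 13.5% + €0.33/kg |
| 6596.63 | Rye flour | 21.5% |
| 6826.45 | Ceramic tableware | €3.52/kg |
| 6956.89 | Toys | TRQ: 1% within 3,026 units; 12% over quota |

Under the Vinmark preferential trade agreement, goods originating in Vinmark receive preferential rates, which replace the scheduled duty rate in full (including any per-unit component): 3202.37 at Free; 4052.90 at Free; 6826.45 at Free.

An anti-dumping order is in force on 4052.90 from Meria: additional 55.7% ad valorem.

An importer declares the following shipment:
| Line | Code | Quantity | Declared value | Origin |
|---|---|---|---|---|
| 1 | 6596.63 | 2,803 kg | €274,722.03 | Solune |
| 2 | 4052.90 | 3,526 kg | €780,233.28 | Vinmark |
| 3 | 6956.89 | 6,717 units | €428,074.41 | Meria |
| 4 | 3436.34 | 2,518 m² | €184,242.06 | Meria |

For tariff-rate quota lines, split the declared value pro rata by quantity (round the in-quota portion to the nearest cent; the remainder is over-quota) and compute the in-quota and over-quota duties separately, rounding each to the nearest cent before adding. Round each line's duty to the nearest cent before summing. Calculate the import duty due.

Line 1 (6596.63, Solune, 2,803 kg, €274,722.03):
Base rate for 6596.63 is 21.5%.
Duty = €274,722.03 × 21.5% = €59,065.24.
Line 2 (4052.90, Vinmark, 3,526 kg, €780,233.28):
Base rate for 4052.90 is €6.97/kg.
Origin Vinmark qualifies under the Bralon–Vinmark agreement and 4052.90 is covered: preferential rate Free applies instead.
The additional-duty order on 4052.90 targets Meria, not Vinmark; it does not apply.
Duty = €780,233.28 × 0% = €0.00.
Line 3 (6956.89, Meria, 6,717 units, €428,074.41):
Code 6956.89 is under a tariff-rate quota (threshold 3,026 units). In-quota: 3,026 units at 1%; over-quota: 3,691 units at 12%.
Pro-rata value split: in-quota = €428,074.41 × 3,026/6,717 = €192,846.98; over-quota = €428,074.41 − €192,846.98 = €235,227.43.
In-quota duty = €192,846.98 × 1% = €1,928.47. Over-quota duty = €235,227.43 × 12% = €28,227.29.
Line duty = €1,928.47 + €28,227.29 = €30,155.76.
Line 4 (3436.34, Meria, 2,518 m², €184,242.06):
Base rate for 3436.34 is 1% + €2.12/m².
Duty = €184,242.06 × 1% + 2,518 × €2.12 = €7,180.58.
Total = €59,065.24 + €0.00 + €30,155.76 + €7,180.58 = €96,401.58.

€96,401.58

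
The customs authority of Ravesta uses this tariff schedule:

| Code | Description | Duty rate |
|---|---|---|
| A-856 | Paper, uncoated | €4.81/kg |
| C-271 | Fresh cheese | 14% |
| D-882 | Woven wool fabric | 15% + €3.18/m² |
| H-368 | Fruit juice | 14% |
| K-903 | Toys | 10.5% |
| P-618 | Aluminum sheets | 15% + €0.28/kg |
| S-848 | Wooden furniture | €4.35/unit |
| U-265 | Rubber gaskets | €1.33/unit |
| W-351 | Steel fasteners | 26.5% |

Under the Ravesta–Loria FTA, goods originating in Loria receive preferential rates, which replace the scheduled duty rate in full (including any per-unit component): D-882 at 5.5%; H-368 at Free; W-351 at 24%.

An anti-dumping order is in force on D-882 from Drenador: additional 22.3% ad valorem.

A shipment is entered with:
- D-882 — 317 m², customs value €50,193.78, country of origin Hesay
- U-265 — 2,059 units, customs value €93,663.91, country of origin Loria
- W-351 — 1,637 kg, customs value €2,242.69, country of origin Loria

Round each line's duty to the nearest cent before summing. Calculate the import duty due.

€11,813.85

Line 1 (D-882, Hesay, 317 m², €50,193.78):
Base rate for D-882 is 15% + €3.18/m².
D-882 has an FTA preferential rate, but origin Hesay is not Loria; base rate stands.
The additional-duty order on D-882 targets Drenador, not Hesay; it does not apply.
Duty = €50,193.78 × 15% + 317 × €3.18 = €8,537.13.
Line 2 (U-265, Loria, 2,059 units, €93,663.91):
Base rate for U-265 is €1.33/unit.
Origin Loria is the FTA partner but U-265 is not on the preference list; base rate stands.
Duty = 2,059 × €1.33 = €2,738.47.
Line 3 (W-351, Loria, 1,637 kg, €2,242.69):
Base rate for W-351 is 26.5%.
Origin Loria qualifies under the Ravesta–Loria agreement and W-351 is covered: preferential rate 24% applies instead.
Duty = €2,242.69 × 24% = €538.25.
Total = €8,537.13 + €2,738.47 + €538.25 = €11,813.85.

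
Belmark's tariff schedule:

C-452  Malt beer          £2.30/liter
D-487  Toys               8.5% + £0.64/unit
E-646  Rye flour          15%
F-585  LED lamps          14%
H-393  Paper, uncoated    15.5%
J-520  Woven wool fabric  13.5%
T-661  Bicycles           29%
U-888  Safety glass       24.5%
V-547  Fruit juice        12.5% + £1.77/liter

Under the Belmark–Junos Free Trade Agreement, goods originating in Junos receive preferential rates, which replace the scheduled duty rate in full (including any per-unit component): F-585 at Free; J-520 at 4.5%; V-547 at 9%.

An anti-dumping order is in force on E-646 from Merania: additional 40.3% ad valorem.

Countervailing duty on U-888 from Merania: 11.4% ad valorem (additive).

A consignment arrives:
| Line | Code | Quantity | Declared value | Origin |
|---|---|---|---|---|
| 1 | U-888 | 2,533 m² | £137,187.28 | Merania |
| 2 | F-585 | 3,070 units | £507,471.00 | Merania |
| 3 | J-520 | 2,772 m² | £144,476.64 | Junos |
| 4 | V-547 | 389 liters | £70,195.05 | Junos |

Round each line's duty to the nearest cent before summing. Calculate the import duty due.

£133,115.17

Line 1 (U-888, Merania, 2,533 m², £137,187.28):
Base rate for U-888 is 24.5%.
Additional duty on U-888 from Merania: +11.4%. Applied ad valorem rate: 24.5% + 11.4% = 35.9%.
Duty = £137,187.28 × 35.9% = £49,250.23.
Line 2 (F-585, Merania, 3,070 units, £507,471.00):
Base rate for F-585 is 14%.
F-585 has an FTA preferential rate, but origin Merania is not Junos; base rate stands.
Duty = £507,471.00 × 14% = £71,045.94.
Line 3 (J-520, Junos, 2,772 m², £144,476.64):
Base rate for J-520 is 13.5%.
Origin Junos qualifies under the Belmark–Junos agreement and J-520 is covered: preferential rate 4.5% applies instead.
Duty = £144,476.64 × 4.5% = £6,501.45.
Line 4 (V-547, Junos, 389 liters, £70,195.05):
Base rate for V-547 is 12.5% + £1.77/liter.
Origin Junos qualifies under the Belmark–Junos agreement and V-547 is covered: preferential rate 9% applies instead.
Duty = £70,195.05 × 9% = £6,317.55.
Total = £49,250.23 + £71,045.94 + £6,501.45 + £6,317.55 = £133,115.17.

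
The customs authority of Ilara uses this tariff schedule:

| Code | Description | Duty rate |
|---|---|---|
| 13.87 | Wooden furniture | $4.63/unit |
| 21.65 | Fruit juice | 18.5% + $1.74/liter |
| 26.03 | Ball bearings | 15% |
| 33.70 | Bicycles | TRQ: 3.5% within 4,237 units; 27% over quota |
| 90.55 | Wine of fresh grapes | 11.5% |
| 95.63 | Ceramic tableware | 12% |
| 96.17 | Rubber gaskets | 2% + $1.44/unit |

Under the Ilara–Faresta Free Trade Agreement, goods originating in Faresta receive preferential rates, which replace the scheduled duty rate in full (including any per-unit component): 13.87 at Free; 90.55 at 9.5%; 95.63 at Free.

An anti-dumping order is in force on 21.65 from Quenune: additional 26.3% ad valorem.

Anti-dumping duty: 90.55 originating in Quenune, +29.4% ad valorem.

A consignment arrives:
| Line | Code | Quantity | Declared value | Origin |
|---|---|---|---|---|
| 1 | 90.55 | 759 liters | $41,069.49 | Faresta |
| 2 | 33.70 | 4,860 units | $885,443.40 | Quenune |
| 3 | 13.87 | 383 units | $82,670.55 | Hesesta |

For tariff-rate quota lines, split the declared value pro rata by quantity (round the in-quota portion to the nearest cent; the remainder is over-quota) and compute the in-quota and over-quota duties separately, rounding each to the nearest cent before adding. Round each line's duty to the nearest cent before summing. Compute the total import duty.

Line 1 (90.55, Faresta, 759 liters, $41,069.49):
Base rate for 90.55 is 11.5%.
Origin Faresta qualifies under the Ilara–Faresta agreement and 90.55 is covered: preferential rate 9.5% applies instead.
The additional-duty order on 90.55 targets Quenune, not Faresta; it does not apply.
Duty = $41,069.49 × 9.5% = $3,901.60.
Line 2 (33.70, Quenune, 4,860 units, $885,443.40):
Code 33.70 is under a tariff-rate quota (threshold 4,237 units). In-quota: 4,237 units at 3.5%; over-quota: 623 units at 27%.
Pro-rata value split: in-quota = $885,443.40 × 4,237/4,860 = $771,939.03; over-quota = $885,443.40 − $771,939.03 = $113,504.37.
In-quota duty = $771,939.03 × 3.5% = $27,017.87. Over-quota duty = $113,504.37 × 27% = $30,646.18.
Line duty = $27,017.87 + $30,646.18 = $57,664.05.
Line 3 (13.87, Hesesta, 383 units, $82,670.55):
Base rate for 13.87 is $4.63/unit.
13.87 has an FTA preferential rate, but origin Hesesta is not Faresta; base rate stands.
Duty = 383 × $4.63 = $1,773.29.
Total = $3,901.60 + $57,664.05 + $1,773.29 = $63,338.94.

$63,338.94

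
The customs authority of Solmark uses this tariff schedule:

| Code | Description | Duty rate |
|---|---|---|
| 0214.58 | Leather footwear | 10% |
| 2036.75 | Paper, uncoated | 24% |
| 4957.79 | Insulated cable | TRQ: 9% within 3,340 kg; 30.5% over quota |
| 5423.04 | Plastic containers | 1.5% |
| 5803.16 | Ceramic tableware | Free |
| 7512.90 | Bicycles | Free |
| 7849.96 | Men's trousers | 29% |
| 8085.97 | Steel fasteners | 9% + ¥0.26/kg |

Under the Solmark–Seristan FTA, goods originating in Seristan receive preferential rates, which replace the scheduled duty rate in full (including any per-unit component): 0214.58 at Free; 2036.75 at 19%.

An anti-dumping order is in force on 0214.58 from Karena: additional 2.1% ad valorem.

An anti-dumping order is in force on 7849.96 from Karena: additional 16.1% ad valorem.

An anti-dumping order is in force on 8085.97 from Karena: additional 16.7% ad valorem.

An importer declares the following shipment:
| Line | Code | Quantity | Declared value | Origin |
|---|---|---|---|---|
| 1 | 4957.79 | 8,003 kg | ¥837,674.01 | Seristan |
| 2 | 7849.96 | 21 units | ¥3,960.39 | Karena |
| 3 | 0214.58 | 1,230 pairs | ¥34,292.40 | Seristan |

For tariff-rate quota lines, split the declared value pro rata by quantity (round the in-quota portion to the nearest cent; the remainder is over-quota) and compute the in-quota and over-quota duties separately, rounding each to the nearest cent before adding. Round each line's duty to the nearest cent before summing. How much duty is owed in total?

¥182,113.18

Line 1 (4957.79, Seristan, 8,003 kg, ¥837,674.01):
Code 4957.79 is under a tariff-rate quota (threshold 3,340 kg). In-quota: 3,340 kg at 9%; over-quota: 4,663 kg at 30.5%.
Pro-rata value split: in-quota = ¥837,674.01 × 3,340/8,003 = ¥349,597.80; over-quota = ¥837,674.01 − ¥349,597.80 = ¥488,076.21.
In-quota duty = ¥349,597.80 × 9% = ¥31,463.80. Over-quota duty = ¥488,076.21 × 30.5% = ¥148,863.24.
Line duty = ¥31,463.80 + ¥148,863.24 = ¥180,327.04.
Line 2 (7849.96, Karena, 21 units, ¥3,960.39):
Base rate for 7849.96 is 29%.
Additional duty on 7849.96 from Karena: +16.1%. Applied ad valorem rate: 29% + 16.1% = 45.1%.
Duty = ¥3,960.39 × 45.1% = ¥1,786.14.
Line 3 (0214.58, Seristan, 1,230 pairs, ¥34,292.40):
Base rate for 0214.58 is 10%.
Origin Seristan qualifies under the Solmark–Seristan agreement and 0214.58 is covered: preferential rate Free applies instead.
The additional-duty order on 0214.58 targets Karena, not Seristan; it does not apply.
Duty = ¥34,292.40 × 0% = ¥0.00.
Total = ¥180,327.04 + ¥1,786.14 + ¥0.00 = ¥182,113.18.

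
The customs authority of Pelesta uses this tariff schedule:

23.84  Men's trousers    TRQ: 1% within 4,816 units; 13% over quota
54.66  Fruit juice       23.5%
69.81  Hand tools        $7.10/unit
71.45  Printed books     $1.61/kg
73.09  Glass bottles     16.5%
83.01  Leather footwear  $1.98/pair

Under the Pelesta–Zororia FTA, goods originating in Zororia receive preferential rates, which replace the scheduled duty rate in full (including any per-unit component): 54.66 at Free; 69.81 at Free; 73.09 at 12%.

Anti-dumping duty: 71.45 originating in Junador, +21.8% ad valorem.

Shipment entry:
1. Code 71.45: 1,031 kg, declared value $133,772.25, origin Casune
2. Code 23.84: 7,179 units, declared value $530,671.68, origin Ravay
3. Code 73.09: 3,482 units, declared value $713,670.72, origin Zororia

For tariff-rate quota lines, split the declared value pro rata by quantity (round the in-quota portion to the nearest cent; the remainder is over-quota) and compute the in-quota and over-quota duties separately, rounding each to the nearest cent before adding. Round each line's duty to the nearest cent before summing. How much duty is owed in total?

Line 1 (71.45, Casune, 1,031 kg, $133,772.25):
Base rate for 71.45 is $1.61/kg.
The additional-duty order on 71.45 targets Junador, not Casune; it does not apply.
Duty = 1,031 × $1.61 = $1,659.91.
Line 2 (23.84, Ravay, 7,179 units, $530,671.68):
Code 23.84 is under a tariff-rate quota (threshold 4,816 units). In-quota: 4,816 units at 1%; over-quota: 2,363 units at 13%.
Pro-rata value split: in-quota = $530,671.68 × 4,816/7,179 = $355,998.72; over-quota = $530,671.68 − $355,998.72 = $174,672.96.
In-quota duty = $355,998.72 × 1% = $3,559.99. Over-quota duty = $174,672.96 × 13% = $22,707.48.
Line duty = $3,559.99 + $22,707.48 = $26,267.47.
Line 3 (73.09, Zororia, 3,482 units, $713,670.72):
Base rate for 73.09 is 16.5%.
Origin Zororia qualifies under the Pelesta–Zororia agreement and 73.09 is covered: preferential rate 12% applies instead.
Duty = $713,670.72 × 12% = $85,640.49.
Total = $1,659.91 + $26,267.47 + $85,640.49 = $113,567.87.

$113,567.87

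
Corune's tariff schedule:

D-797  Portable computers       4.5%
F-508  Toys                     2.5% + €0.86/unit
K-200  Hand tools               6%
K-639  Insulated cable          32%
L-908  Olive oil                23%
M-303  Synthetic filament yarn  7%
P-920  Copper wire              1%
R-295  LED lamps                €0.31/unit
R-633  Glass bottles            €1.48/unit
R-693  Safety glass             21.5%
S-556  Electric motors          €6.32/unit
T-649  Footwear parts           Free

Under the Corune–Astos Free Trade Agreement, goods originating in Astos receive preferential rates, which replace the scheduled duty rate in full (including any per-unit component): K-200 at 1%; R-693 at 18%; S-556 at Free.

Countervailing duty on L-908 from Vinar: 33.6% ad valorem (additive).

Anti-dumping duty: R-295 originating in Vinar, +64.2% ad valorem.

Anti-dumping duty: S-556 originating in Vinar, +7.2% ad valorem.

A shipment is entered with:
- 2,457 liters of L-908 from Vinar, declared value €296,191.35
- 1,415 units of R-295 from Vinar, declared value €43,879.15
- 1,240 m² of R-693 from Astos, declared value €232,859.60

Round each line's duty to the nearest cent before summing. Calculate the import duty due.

Line 1 (L-908, Vinar, 2,457 liters, €296,191.35):
Base rate for L-908 is 23%.
Additional duty on L-908 from Vinar: +33.6%. Applied ad valorem rate: 23% + 33.6% = 56.6%.
Duty = €296,191.35 × 56.6% = €167,644.30.
Line 2 (R-295, Vinar, 1,415 units, €43,879.15):
Base rate for R-295 is €0.31/unit.
Additional duty on R-295 from Vinar: +64.2% ad valorem. Applied ad valorem rate = 64.2%.
Duty = €43,879.15 × 64.2% + 1,415 × €0.31 = €28,609.06.
Line 3 (R-693, Astos, 1,240 m², €232,859.60):
Base rate for R-693 is 21.5%.
Origin Astos qualifies under the Corune–Astos agreement and R-693 is covered: preferential rate 18% applies instead.
Duty = €232,859.60 × 18% = €41,914.73.
Total = €167,644.30 + €28,609.06 + €41,914.73 = €238,168.09.

€238,168.09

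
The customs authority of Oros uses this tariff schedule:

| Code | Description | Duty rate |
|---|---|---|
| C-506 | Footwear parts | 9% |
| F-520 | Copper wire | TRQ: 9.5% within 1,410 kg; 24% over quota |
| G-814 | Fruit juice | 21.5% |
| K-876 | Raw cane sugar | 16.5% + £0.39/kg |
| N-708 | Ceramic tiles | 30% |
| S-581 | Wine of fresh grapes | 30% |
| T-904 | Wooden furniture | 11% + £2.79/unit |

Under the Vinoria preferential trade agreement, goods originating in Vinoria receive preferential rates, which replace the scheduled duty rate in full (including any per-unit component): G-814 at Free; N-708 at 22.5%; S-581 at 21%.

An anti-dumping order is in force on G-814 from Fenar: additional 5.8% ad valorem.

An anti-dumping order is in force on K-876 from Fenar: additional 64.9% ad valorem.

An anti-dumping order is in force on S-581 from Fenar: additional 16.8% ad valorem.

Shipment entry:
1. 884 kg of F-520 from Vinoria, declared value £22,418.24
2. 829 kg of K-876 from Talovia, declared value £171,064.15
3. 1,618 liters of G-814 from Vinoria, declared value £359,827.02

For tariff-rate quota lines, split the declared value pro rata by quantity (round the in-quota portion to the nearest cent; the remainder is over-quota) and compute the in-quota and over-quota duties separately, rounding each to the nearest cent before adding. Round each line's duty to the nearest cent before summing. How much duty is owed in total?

£30,678.62

Line 1 (F-520, Vinoria, 884 kg, £22,418.24):
Code F-520 is under a tariff-rate quota (threshold 1,410 kg). Quantity 884 kg is within the quota, so the in-quota rate 9.5% applies to the full value.
Duty = £22,418.24 × 9.5% = £2,129.73.
Line 2 (K-876, Talovia, 829 kg, £171,064.15):
Base rate for K-876 is 16.5% + £0.39/kg.
The additional-duty order on K-876 targets Fenar, not Talovia; it does not apply.
Duty = £171,064.15 × 16.5% + 829 × £0.39 = £28,548.89.
Line 3 (G-814, Vinoria, 1,618 liters, £359,827.02):
Base rate for G-814 is 21.5%.
Origin Vinoria qualifies under the Oros–Vinoria agreement and G-814 is covered: preferential rate Free applies instead.
The additional-duty order on G-814 targets Fenar, not Vinoria; it does not apply.
Duty = £359,827.02 × 0% = £0.00.
Total = £2,129.73 + £28,548.89 + £0.00 = £30,678.62.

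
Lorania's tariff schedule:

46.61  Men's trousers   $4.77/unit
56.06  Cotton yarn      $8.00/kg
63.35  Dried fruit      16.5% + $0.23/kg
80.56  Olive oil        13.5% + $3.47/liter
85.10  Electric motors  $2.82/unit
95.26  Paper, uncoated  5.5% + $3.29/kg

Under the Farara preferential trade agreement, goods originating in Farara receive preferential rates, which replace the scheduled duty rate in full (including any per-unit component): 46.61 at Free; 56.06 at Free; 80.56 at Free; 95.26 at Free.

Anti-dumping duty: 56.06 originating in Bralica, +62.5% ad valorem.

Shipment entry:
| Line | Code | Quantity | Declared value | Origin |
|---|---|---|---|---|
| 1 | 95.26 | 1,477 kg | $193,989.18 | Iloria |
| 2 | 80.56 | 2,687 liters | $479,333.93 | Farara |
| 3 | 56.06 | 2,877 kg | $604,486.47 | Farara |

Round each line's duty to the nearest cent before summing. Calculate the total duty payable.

Line 1 (95.26, Iloria, 1,477 kg, $193,989.18):
Base rate for 95.26 is 5.5% + $3.29/kg.
95.26 has an FTA preferential rate, but origin Iloria is not Farara; base rate stands.
Duty = $193,989.18 × 5.5% + 1,477 × $3.29 = $15,528.73.
Line 2 (80.56, Farara, 2,687 liters, $479,333.93):
Base rate for 80.56 is 13.5% + $3.47/liter.
Origin Farara qualifies under the Lorania–Farara agreement and 80.56 is covered: preferential rate Free applies instead.
Duty = $479,333.93 × 0% = $0.00.
Line 3 (56.06, Farara, 2,877 kg, $604,486.47):
Base rate for 56.06 is $8.00/kg.
Origin Farara qualifies under the Lorania–Farara agreement and 56.06 is covered: preferential rate Free applies instead.
The additional-duty order on 56.06 targets Bralica, not Farara; it does not apply.
Duty = $604,486.47 × 0% = $0.00.
Total = $15,528.73 + $0.00 + $0.00 = $15,528.73.

$15,528.73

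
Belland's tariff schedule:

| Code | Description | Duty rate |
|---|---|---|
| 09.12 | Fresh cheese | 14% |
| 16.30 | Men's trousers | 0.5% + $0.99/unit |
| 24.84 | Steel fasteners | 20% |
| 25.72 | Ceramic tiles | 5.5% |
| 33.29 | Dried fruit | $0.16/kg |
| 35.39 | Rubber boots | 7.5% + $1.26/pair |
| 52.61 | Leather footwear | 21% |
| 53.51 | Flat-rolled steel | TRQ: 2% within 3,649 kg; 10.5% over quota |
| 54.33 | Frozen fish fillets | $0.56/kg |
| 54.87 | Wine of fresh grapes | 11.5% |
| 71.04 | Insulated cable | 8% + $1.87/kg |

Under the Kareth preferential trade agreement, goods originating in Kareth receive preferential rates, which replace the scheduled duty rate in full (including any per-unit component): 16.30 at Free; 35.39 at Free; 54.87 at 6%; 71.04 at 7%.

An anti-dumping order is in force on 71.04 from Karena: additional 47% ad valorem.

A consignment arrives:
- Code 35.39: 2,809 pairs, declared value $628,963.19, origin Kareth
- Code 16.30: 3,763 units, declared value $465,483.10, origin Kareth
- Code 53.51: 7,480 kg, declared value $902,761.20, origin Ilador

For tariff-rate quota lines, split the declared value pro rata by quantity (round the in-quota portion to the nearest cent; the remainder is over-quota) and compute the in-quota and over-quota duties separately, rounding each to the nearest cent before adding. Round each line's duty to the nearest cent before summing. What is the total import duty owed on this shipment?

Line 1 (35.39, Kareth, 2,809 pairs, $628,963.19):
Base rate for 35.39 is 7.5% + $1.26/pair.
Origin Kareth qualifies under the Belland–Kareth agreement and 35.39 is covered: preferential rate Free applies instead.
Duty = $628,963.19 × 0% = $0.00.
Line 2 (16.30, Kareth, 3,763 units, $465,483.10):
Base rate for 16.30 is 0.5% + $0.99/unit.
Origin Kareth qualifies under the Belland–Kareth agreement and 16.30 is covered: preferential rate Free applies instead.
Duty = $465,483.10 × 0% = $0.00.
Line 3 (53.51, Ilador, 7,480 kg, $902,761.20):
Code 53.51 is under a tariff-rate quota (threshold 3,649 kg). In-quota: 3,649 kg at 2%; over-quota: 3,831 kg at 10.5%.
Pro-rata value split: in-quota = $902,761.20 × 3,649/7,480 = $440,397.81; over-quota = $902,761.20 − $440,397.81 = $462,363.39.
In-quota duty = $440,397.81 × 2% = $8,807.96. Over-quota duty = $462,363.39 × 10.5% = $48,548.16.
Line duty = $8,807.96 + $48,548.16 = $57,356.12.
Total = $0.00 + $0.00 + $57,356.12 = $57,356.12.

$57,356.12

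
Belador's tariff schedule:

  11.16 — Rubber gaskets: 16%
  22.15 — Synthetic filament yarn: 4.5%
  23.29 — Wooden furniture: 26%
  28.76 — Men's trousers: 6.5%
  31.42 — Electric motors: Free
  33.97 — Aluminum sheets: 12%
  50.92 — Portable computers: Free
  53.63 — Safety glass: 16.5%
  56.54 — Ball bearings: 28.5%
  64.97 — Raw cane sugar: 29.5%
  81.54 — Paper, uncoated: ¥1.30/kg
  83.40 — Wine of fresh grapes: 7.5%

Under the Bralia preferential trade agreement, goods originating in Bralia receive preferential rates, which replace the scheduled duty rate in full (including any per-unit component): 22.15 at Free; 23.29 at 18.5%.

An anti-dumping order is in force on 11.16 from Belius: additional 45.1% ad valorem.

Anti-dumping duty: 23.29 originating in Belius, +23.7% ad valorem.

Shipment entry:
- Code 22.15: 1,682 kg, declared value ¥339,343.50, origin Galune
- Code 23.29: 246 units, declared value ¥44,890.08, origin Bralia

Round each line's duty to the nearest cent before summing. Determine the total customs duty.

¥23,575.12

Line 1 (22.15, Galune, 1,682 kg, ¥339,343.50):
Base rate for 22.15 is 4.5%.
22.15 has an FTA preferential rate, but origin Galune is not Bralia; base rate stands.
Duty = ¥339,343.50 × 4.5% = ¥15,270.46.
Line 2 (23.29, Bralia, 246 units, ¥44,890.08):
Base rate for 23.29 is 26%.
Origin Bralia qualifies under the Belador–Bralia agreement and 23.29 is covered: preferential rate 18.5% applies instead.
The additional-duty order on 23.29 targets Belius, not Bralia; it does not apply.
Duty = ¥44,890.08 × 18.5% = ¥8,304.66.
Total = ¥15,270.46 + ¥8,304.66 = ¥23,575.12.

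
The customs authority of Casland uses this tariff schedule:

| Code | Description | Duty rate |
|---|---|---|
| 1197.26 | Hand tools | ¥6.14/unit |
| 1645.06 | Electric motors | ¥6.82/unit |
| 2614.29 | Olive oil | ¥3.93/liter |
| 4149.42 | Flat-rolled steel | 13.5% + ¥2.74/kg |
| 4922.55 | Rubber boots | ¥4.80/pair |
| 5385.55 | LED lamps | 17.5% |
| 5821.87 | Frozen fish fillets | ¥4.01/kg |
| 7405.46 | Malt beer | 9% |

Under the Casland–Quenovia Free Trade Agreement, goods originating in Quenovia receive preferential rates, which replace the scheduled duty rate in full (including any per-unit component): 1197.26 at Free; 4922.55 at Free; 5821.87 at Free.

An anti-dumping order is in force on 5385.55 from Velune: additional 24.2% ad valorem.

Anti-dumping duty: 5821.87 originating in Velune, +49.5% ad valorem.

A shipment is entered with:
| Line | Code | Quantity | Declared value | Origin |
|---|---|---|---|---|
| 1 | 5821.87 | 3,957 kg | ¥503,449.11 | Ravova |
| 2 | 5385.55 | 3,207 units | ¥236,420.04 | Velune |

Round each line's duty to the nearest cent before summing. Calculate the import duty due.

Line 1 (5821.87, Ravova, 3,957 kg, ¥503,449.11):
Base rate for 5821.87 is ¥4.01/kg.
5821.87 has an FTA preferential rate, but origin Ravova is not Quenovia; base rate stands.
The additional-duty order on 5821.87 targets Velune, not Ravova; it does not apply.
Duty = 3,957 × ¥4.01 = ¥15,867.57.
Line 2 (5385.55, Velune, 3,207 units, ¥236,420.04):
Base rate for 5385.55 is 17.5%.
Additional duty on 5385.55 from Velune: +24.2%. Applied ad valorem rate: 17.5% + 24.2% = 41.7%.
Duty = ¥236,420.04 × 41.7% = ¥98,587.16.
Total = ¥15,867.57 + ¥98,587.16 = ¥114,454.73.

¥114,454.73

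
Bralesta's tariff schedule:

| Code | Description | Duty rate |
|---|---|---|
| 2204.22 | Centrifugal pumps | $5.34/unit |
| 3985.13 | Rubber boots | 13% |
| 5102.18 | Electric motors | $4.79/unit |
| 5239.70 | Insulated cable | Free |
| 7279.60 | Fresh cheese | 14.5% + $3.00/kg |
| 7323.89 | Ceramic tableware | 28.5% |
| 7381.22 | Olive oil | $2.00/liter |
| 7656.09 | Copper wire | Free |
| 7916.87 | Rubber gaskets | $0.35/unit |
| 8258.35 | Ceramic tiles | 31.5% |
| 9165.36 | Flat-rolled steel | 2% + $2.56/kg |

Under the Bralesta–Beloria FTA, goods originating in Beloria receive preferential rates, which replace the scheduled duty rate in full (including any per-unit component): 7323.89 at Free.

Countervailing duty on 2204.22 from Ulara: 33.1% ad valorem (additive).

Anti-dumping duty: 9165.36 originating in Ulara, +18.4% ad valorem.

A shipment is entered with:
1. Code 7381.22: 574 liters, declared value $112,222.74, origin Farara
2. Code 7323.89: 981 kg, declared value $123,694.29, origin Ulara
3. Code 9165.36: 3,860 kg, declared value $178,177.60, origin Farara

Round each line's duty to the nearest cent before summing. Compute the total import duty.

$49,846.02

Line 1 (7381.22, Farara, 574 liters, $112,222.74):
Base rate for 7381.22 is $2.00/liter.
Duty = 574 × $2.00 = $1,148.00.
Line 2 (7323.89, Ulara, 981 kg, $123,694.29):
Base rate for 7323.89 is 28.5%.
7323.89 has an FTA preferential rate, but origin Ulara is not Beloria; base rate stands.
Duty = $123,694.29 × 28.5% = $35,252.87.
Line 3 (9165.36, Farara, 3,860 kg, $178,177.60):
Base rate for 9165.36 is 2% + $2.56/kg.
The additional-duty order on 9165.36 targets Ulara, not Farara; it does not apply.
Duty = $178,177.60 × 2% + 3,860 × $2.56 = $13,445.15.
Total = $1,148.00 + $35,252.87 + $13,445.15 = $49,846.02.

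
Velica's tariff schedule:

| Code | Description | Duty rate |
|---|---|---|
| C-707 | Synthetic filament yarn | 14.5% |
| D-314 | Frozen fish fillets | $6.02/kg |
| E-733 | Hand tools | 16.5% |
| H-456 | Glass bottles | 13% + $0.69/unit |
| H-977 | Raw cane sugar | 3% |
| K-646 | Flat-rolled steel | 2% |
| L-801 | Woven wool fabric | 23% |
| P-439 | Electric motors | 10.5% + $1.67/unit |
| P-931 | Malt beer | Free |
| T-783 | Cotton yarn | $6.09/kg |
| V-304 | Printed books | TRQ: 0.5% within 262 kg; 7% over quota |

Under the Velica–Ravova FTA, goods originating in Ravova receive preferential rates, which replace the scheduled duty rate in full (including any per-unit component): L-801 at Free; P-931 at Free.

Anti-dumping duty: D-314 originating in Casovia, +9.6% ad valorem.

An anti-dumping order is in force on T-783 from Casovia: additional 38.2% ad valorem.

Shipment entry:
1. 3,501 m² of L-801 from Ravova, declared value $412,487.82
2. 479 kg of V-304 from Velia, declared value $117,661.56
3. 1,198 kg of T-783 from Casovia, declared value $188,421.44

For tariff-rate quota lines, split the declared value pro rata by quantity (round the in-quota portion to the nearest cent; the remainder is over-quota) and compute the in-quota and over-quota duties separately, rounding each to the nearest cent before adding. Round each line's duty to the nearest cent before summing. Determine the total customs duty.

$83,325.87

Line 1 (L-801, Ravova, 3,501 m², $412,487.82):
Base rate for L-801 is 23%.
Origin Ravova qualifies under the Velica–Ravova agreement and L-801 is covered: preferential rate Free applies instead.
Duty = $412,487.82 × 0% = $0.00.
Line 2 (V-304, Velia, 479 kg, $117,661.56):
Code V-304 is under a tariff-rate quota (threshold 262 kg). In-quota: 262 kg at 0.5%; over-quota: 217 kg at 7%.
Pro-rata value split: in-quota = $117,661.56 × 262/479 = $64,357.68; over-quota = $117,661.56 − $64,357.68 = $53,303.88.
In-quota duty = $64,357.68 × 0.5% = $321.79. Over-quota duty = $53,303.88 × 7% = $3,731.27.
Line duty = $321.79 + $3,731.27 = $4,053.06.
Line 3 (T-783, Casovia, 1,198 kg, $188,421.44):
Base rate for T-783 is $6.09/kg.
Additional duty on T-783 from Casovia: +38.2% ad valorem. Applied ad valorem rate = 38.2%.
Duty = $188,421.44 × 38.2% + 1,198 × $6.09 = $79,272.81.
Total = $0.00 + $4,053.06 + $79,272.81 = $83,325.87.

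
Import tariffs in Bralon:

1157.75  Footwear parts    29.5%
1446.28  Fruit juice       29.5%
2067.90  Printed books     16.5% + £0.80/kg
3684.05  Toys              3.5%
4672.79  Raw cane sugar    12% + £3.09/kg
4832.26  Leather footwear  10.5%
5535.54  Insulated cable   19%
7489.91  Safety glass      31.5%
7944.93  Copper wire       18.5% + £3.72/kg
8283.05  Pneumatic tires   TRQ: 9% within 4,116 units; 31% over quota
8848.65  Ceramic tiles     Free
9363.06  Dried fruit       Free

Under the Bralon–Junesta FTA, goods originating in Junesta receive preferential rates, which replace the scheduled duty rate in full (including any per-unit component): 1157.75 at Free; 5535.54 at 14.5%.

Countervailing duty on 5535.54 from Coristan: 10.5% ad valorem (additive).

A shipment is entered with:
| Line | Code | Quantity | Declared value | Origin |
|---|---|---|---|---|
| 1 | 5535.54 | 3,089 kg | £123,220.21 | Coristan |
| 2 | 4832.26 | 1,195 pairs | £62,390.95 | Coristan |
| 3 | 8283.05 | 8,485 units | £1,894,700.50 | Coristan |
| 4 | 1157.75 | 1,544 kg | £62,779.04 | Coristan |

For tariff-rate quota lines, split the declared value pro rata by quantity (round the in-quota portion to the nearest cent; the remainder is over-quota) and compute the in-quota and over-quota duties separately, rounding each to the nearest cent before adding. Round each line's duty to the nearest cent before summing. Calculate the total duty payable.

Line 1 (5535.54, Coristan, 3,089 kg, £123,220.21):
Base rate for 5535.54 is 19%.
5535.54 has an FTA preferential rate, but origin Coristan is not Junesta; base rate stands.
Additional duty on 5535.54 from Coristan: +10.5%. Applied ad valorem rate: 19% + 10.5% = 29.5%.
Duty = £123,220.21 × 29.5% = £36,349.96.
Line 2 (4832.26, Coristan, 1,195 pairs, £62,390.95):
Base rate for 4832.26 is 10.5%.
Duty = £62,390.95 × 10.5% = £6,551.05.
Line 3 (8283.05, Coristan, 8,485 units, £1,894,700.50):
Code 8283.05 is under a tariff-rate quota (threshold 4,116 units). In-quota: 4,116 units at 9%; over-quota: 4,369 units at 31%.
Pro-rata value split: in-quota = £1,894,700.50 × 4,116/8,485 = £919,102.80; over-quota = £1,894,700.50 − £919,102.80 = £975,597.70.
In-quota duty = £919,102.80 × 9% = £82,719.25. Over-quota duty = £975,597.70 × 31% = £302,435.29.
Line duty = £82,719.25 + £302,435.29 = £385,154.54.
Line 4 (1157.75, Coristan, 1,544 kg, £62,779.04):
Base rate for 1157.75 is 29.5%.
1157.75 has an FTA preferential rate, but origin Coristan is not Junesta; base rate stands.
Duty = £62,779.04 × 29.5% = £18,519.82.
Total = £36,349.96 + £6,551.05 + £385,154.54 + £18,519.82 = £446,575.37.

£446,575.37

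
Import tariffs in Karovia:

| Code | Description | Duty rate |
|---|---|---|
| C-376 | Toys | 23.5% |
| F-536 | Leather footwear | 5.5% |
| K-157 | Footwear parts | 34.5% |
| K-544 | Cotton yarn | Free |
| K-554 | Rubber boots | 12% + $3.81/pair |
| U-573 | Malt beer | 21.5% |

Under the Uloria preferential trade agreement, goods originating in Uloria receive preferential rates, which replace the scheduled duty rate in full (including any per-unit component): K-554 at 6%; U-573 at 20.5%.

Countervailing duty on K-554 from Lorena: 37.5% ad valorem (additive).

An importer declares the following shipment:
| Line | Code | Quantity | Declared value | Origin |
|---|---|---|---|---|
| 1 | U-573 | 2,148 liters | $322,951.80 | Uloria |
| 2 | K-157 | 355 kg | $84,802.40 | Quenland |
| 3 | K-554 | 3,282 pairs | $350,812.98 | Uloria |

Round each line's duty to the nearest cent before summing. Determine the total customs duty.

$116,510.73

Line 1 (U-573, Uloria, 2,148 liters, $322,951.80):
Base rate for U-573 is 21.5%.
Origin Uloria qualifies under the Karovia–Uloria agreement and U-573 is covered: preferential rate 20.5% applies instead.
Duty = $322,951.80 × 20.5% = $66,205.12.
Line 2 (K-157, Quenland, 355 kg, $84,802.40):
Base rate for K-157 is 34.5%.
Duty = $84,802.40 × 34.5% = $29,256.83.
Line 3 (K-554, Uloria, 3,282 pairs, $350,812.98):
Base rate for K-554 is 12% + $3.81/pair.
Origin Uloria qualifies under the Karovia–Uloria agreement and K-554 is covered: preferential rate 6% applies instead.
The additional-duty order on K-554 targets Lorena, not Uloria; it does not apply.
Duty = $350,812.98 × 6% = $21,048.78.
Total = $66,205.12 + $29,256.83 + $21,048.78 = $116,510.73.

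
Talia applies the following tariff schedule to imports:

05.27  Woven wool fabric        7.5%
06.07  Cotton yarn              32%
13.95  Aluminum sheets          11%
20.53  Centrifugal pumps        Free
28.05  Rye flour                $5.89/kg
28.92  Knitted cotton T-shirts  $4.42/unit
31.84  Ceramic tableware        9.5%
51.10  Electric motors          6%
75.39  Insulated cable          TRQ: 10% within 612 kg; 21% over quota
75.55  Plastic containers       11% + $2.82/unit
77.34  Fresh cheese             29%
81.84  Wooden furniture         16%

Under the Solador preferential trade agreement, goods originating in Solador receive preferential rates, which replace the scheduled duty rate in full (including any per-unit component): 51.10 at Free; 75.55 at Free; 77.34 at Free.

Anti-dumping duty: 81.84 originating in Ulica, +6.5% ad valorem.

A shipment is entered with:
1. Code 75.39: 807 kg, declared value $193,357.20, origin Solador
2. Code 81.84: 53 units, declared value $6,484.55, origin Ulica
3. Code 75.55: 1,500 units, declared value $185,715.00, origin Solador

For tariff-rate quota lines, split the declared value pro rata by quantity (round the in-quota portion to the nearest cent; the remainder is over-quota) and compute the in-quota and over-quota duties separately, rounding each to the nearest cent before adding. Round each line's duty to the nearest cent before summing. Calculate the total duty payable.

$25,934.16

Line 1 (75.39, Solador, 807 kg, $193,357.20):
Code 75.39 is under a tariff-rate quota (threshold 612 kg). In-quota: 612 kg at 10%; over-quota: 195 kg at 21%.
Pro-rata value split: in-quota = $193,357.20 × 612/807 = $146,635.20; over-quota = $193,357.20 − $146,635.20 = $46,722.00.
In-quota duty = $146,635.20 × 10% = $14,663.52. Over-quota duty = $46,722.00 × 21% = $9,811.62.
Line duty = $14,663.52 + $9,811.62 = $24,475.14.
Line 2 (81.84, Ulica, 53 units, $6,484.55):
Base rate for 81.84 is 16%.
Additional duty on 81.84 from Ulica: +6.5%. Applied ad valorem rate: 16% + 6.5% = 22.5%.
Duty = $6,484.55 × 22.5% = $1,459.02.
Line 3 (75.55, Solador, 1,500 units, $185,715.00):
Base rate for 75.55 is 11% + $2.82/unit.
Origin Solador qualifies under the Talia–Solador agreement and 75.55 is covered: preferential rate Free applies instead.
Duty = $185,715.00 × 0% = $0.00.
Total = $24,475.14 + $1,459.02 + $0.00 = $25,934.16.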